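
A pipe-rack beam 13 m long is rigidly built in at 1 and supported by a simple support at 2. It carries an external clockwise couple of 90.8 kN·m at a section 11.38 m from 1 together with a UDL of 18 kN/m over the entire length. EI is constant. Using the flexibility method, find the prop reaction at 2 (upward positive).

R_2 = 98.06 kN

Take the reaction at 2 as the redundant and release it; the primary structure is a cantilever fixed at 1.
Free-end deflection of the primary structure under the applied loading (downward +):
  clockwise couple 90.8 at a = 11.38: M₀a(2L − a)/(2EI) = 7553/EI
  UDL 18: wL⁴/(8EI) = 64262/EI
  δ_0 = 71816/EI
Tip deflection under a unit load at 2: L³/(3EI) = 732.3/EI.
The prop prevents deflection at 2: R_2 = δ_0/δ_{22} = 71816/732.3 = 98.06 kN.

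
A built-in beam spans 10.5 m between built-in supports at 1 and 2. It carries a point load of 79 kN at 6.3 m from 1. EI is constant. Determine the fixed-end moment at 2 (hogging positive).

M_2 = 119.4 kN·m

Release both end moments; the primary structure is a simply-supported span 12 with redundants M_1 and M_2.
On the primary (simply-supported) span, the end slopes from the loading are:
  at 1: point load 79 at a = 6.3: Pab(L + b)/(6LEI) = 487.7/EI
  at 2: point load 79 at a = 6.3: Pab(L + a)/(6LEI) = 557.4/EI
  θ_10 = 487.7/EI,  θ_20 = 557.4/EI
Flexibility coefficients: a unit moment at one end gives L/(3EI) there and L/(6EI) at the far end, so f₁₁ = f₂₂ = 3.5/EI and f₁₂ = f₂₁ = 1.75/EI.
Compatibility — zero rotation at each built-in end:
  3.5 M_1 + 1.75 M_2 = 487.7
  1.75 M_1 + 3.5 M_2 = 557.4
Solving the pair gives M_1 = 79.63 kN·m and M_2 = 119.4 kN·m (hogging).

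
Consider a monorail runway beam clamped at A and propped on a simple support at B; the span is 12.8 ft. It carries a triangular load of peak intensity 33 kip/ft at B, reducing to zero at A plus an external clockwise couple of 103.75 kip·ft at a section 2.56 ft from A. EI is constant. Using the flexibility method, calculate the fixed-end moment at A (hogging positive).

Take the reaction at B as the redundant and release it; the primary structure is a cantilever fixed at A.
Primary-structure tip deflection at B by superposition:
  triangular load, peak 33 at the free end: 11w₀L⁴/(120EI) = 81202/EI
  clockwise couple 103.75 at a = 2.56: M₀a(2L − a)/(2EI) = 3060/EI
  δ_0 = 84261/EI
Tip deflection under a unit load at B: L³/(3EI) = 699.1/EI.
The prop prevents deflection at B: R_B = δ_0/δ_{BB} = 84261/699.1 = 120.5 kip.
Moment equilibrium about A: M_A = Σ(load moments about A) − R_B·L = 1906 − 120.5×12.8 = 363.1 kip·ft.

M_A = 363.1 kip·ft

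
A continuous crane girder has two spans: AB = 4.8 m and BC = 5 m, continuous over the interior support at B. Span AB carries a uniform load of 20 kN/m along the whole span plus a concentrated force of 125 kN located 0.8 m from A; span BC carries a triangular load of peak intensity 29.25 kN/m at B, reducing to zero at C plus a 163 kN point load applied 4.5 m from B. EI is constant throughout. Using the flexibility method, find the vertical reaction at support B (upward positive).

R_B = 173.7 kN

Release continuity at B by inserting a hinge; the redundant is the internal moment M_B. The primary structure is two simply-supported spans AB and BC.
Discontinuity in slope at B on the released structure — sum the simple-span end rotations:
  span AB: UDL 20: wL³/(24EI) = 92.16/EI
  span AB: point load 125 at a = 0.8: Pab(L + a)/(6LEI) = 77.78/EI
  span BC: triangular load, peak 29.25: w₀L³/(45EI) = 81.25/EI
  span BC: point load 163 at a = 4.5: Pab(L + b)/(6LEI) = 67.24/EI
  relative rotation θ_0 = (169.9 + 148.5)/EI = 318.4/EI
A unit hogging moment at B produces rotation L₁/(3EI) + L₂/(3EI) = 3.267/EI.
Compatibility: M_B·(L₁+L₂)/(3EI) = θ_0, giving M_B = 97.48 kN·m (hogging).
Span AB, ΣM about A with M_B applied at B: R_B^{AB}·4.8 = 330.4 + 97.48, so R_B^{AB} = 89.14 kN and R_A = 221 − 89.14 = 131.9 kN.
Span BC, ΣM about C: R_B^{BC}·5 = 325.2 + 97.48, so R_B^{BC} = 84.55 kN and R_C = 236.1 − 84.55 = 151.6 kN.
R_B = 89.14 + 84.55 = 173.7 kN.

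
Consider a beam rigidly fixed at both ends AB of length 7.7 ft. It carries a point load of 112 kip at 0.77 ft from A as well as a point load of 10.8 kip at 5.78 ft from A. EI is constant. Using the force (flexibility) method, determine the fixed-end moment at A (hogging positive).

M_A = 73.74 kip·ft

Take the two fixed-end moments M_A, M_B as redundants; the released structure is the simple span AB.
On the primary (simply-supported) span, the end slopes from the loading are:
  at A: point load 112 at a = 0.77: Pab(L + b)/(6LEI) = 189.3/EI
  at B: point load 112 at a = 0.77: Pab(L + a)/(6LEI) = 109.6/EI
  at A: point load 10.8 at a = 5.78: Pab(L + b)/(6LEI) = 24.96/EI
  at B: point load 10.8 at a = 5.78: Pab(L + a)/(6LEI) = 34.97/EI
  θ_A0 = 214.2/EI,  θ_B0 = 144.5/EI
Flexibility coefficients: a unit moment at one end gives L/(3EI) there and L/(6EI) at the far end, so f₁₁ = f₂₂ = 2.567/EI and f₁₂ = f₂₁ = 1.283/EI.
Compatibility — zero rotation at each built-in end:
  2.567 M_A + 1.283 M_B = 214.2
  1.283 M_A + 2.567 M_B = 144.5
Solving the pair gives M_A = 73.74 kip·ft and M_B = 19.45 kip·ft (hogging).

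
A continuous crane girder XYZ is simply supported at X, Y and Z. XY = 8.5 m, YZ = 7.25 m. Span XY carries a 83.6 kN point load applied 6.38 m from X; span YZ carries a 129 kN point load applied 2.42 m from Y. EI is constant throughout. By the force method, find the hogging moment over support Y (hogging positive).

M_Y = 142.6 kN·m

Take M_Y as the redundant. Released structure: two simple spans XY and YZ with a hinge at Y.
Discontinuity in slope at Y on the released structure — sum the simple-span end rotations:
  span XY: point load 83.6 at a = 6.38: Pab(L + a)/(6LEI) = 329.9/EI
  span YZ: point load 129 at a = 2.42: Pab(L + b)/(6LEI) = 418.7/EI
  relative rotation θ_0 = (329.9 + 418.7)/EI = 748.6/EI
A unit hogging moment at Y produces rotation L₁/(3EI) + L₂/(3EI) = 5.25/EI.
Compatibility: M_Y·(L₁+L₂)/(3EI) = θ_0, giving M_Y = 142.6 kN·m (hogging).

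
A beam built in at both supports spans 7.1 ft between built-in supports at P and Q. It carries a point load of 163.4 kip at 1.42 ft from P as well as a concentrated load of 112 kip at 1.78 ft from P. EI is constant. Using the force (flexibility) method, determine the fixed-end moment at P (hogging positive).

M_P = 260.4 kip·ft

Take the two fixed-end moments M_P, M_Q as redundants; the released structure is the simple span PQ.
Simple-span end rotations at P and Q under the given loads:
  at P: point load 163.4 at a = 1.42: Pab(L + b)/(6LEI) = 395.4/EI
  at Q: point load 163.4 at a = 1.42: Pab(L + a)/(6LEI) = 263.6/EI
  at P: point load 112 at a = 1.78: Pab(L + b)/(6LEI) = 309.2/EI
  at Q: point load 112 at a = 1.78: Pab(L + a)/(6LEI) = 221.1/EI
  θ_P0 = 704.6/EI,  θ_Q0 = 484.7/EI
Flexibility coefficients: a unit moment at one end gives L/(3EI) there and L/(6EI) at the far end, so f₁₁ = f₂₂ = 2.367/EI and f₁₂ = f₂₁ = 1.183/EI.
Compatibility — zero rotation at each built-in end:
  2.367 M_P + 1.183 M_Q = 704.6
  1.183 M_P + 2.367 M_Q = 484.7
Solving the pair gives M_P = 260.4 kip·ft and M_Q = 74.57 kip·ft (hogging).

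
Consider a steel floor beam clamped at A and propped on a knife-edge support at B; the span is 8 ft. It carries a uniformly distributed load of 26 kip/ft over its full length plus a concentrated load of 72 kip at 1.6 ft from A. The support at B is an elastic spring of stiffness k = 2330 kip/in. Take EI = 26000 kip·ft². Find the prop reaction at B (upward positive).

R_B = 81.59 kip

Take the reaction at B as the redundant and release it; the primary structure is a cantilever fixed at A.
Deflection at B on the released cantilever, summing each load's contribution:
  UDL 26: wL⁴/(8EI) = 13312/EI
  point load 72 at a = 1.6: Pa²(3L − a)/(6EI) = 688.1/EI
  δ_0 = 14000/EI
Tip deflection under a unit load at B: L³/(3EI) = 170.7/EI.
With EI = 26000 kip·ft²: δ_0 = 0.53847 ft and δ_{BB} = 0.006564 ft/kip.
Compatibility — the spring shortens by R_B/k under the reaction it provides: δ_0 − R_B·δ_{BB} = R_B/k. With 1/k = 1/(2330×12) ft/kip = 0.000036 ft/kip, R_B = δ_0 / (δ_{BB} + 1/k) = 0.53847 / (0.006564 + 0.000036) = 81.59 kip.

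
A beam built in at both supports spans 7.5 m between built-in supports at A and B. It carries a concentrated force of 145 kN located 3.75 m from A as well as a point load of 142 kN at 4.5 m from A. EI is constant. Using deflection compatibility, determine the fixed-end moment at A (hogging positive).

Release both end moments; the primary structure is a simply-supported span AB with redundants M_A and M_B.
On the primary (simply-supported) span, the end slopes from the loading are:
  at A: point load 145 at a = 3.75: Pab(L + b)/(6LEI) = 509.8/EI
  at B: point load 145 at a = 3.75: Pab(L + a)/(6LEI) = 509.8/EI
  at A: point load 142 at a = 4.5: Pab(L + b)/(6LEI) = 447.3/EI
  at B: point load 142 at a = 4.5: Pab(L + a)/(6LEI) = 511.2/EI
  θ_A0 = 957.1/EI,  θ_B0 = 1021/EI
Flexibility coefficients: a unit moment at one end gives L/(3EI) there and L/(6EI) at the far end, so f₁₁ = f₂₂ = 2.5/EI and f₁₂ = f₂₁ = 1.25/EI.
Compatibility — zero rotation at each built-in end:
  2.5 M_A + 1.25 M_B = 957.1
  1.25 M_A + 2.5 M_B = 1021
Solving the pair gives M_A = 238.2 kN·m and M_B = 289.3 kN·m (hogging).

M_A = 238.2 kN·m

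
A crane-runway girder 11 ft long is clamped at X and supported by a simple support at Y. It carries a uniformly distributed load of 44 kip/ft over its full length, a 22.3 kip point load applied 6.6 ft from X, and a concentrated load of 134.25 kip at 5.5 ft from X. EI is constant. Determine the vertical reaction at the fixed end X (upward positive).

R_X = 407.5 kip

Remove the prop at Y; the released (primary) structure is a cantilever built in at X.
Free-end deflection of the primary structure under the applied loading (downward +):
  UDL 44: wL⁴/(8EI) = 80526/EI
  point load 22.3 at a = 6.6: Pa²(3L − a)/(6EI) = 4274/EI
  point load 134.25 at a = 5.5: Pa²(3L − a)/(6EI) = 18613/EI
  δ_0 = 103413/EI
Tip deflection under a unit load at Y: L³/(3EI) = 443.7/EI.
The prop prevents deflection at Y: R_Y = δ_0/δ_{YY} = 103413/443.7 = 233.1 kip.
Vertical equilibrium: R_X = ΣP − R_Y = 640.5 − 233.1 = 407.5 kip.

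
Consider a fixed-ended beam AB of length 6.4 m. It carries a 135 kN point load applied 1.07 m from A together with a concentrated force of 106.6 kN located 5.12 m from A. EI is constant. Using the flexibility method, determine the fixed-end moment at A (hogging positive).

M_A = 122 kN·m

Release both end moments; the primary structure is a simply-supported span AB with redundants M_A and M_B.
End rotations of the released simple span under the applied load (×1/EI):
  at A: point load 135 at a = 1.07: Pab(L + b)/(6LEI) = 235.2/EI
  at B: point load 135 at a = 1.07: Pab(L + a)/(6LEI) = 149.8/EI
  at A: point load 106.6 at a = 5.12: Pab(L + b)/(6LEI) = 139.7/EI
  at B: point load 106.6 at a = 5.12: Pab(L + a)/(6LEI) = 209.6/EI
  θ_A0 = 374.9/EI,  θ_B0 = 359.4/EI
Flexibility coefficients: a unit moment at one end gives L/(3EI) there and L/(6EI) at the far end, so f₁₁ = f₂₂ = 2.133/EI and f₁₂ = f₂₁ = 1.067/EI.
Compatibility — zero rotation at each built-in end:
  2.133 M_A + 1.067 M_B = 374.9
  1.067 M_A + 2.133 M_B = 359.4
Solving the pair gives M_A = 122 kN·m and M_B = 107.4 kN·m (hogging).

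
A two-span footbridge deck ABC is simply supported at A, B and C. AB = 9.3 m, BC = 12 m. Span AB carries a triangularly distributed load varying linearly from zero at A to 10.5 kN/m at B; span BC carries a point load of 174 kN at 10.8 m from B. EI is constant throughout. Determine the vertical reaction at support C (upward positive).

Take M_B as the redundant. Released structure: two simple spans AB and BC with a hinge at B.
Discontinuity in slope at B on the released structure — sum the simple-span end rotations:
  span AB: triangular load, peak 10.5: w₀L³/(45EI) = 187.7/EI
  span BC: point load 174 at a = 10.8: Pab(L + b)/(6LEI) = 413.4/EI
  relative rotation θ_0 = (187.7 + 413.4)/EI = 601.1/EI
A unit hogging moment at B produces rotation L₁/(3EI) + L₂/(3EI) = 7.1/EI.
Slope continuity at B: θ_0 = M_B·7.1/EI, so M_B = 601.1/7.1 = 84.66 kN·m (hogging).
Span BC, ΣM about C: R_B^{BC}·12 = 208.8 + 84.66, so R_B^{BC} = 24.46 kN and R_C = 174 − 24.46 = 149.5 kN.

R_C = 149.5 kN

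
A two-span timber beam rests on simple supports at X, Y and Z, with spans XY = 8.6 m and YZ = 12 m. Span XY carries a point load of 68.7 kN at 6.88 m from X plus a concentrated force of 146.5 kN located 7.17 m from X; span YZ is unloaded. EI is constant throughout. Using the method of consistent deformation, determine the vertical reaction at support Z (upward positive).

R_Z = -8.531 kN

Release continuity at Y by inserting a hinge; the redundant is the internal moment M_Y. The primary structure is two simply-supported spans XY and YZ.
Discontinuity in slope at Y on the released structure — sum the simple-span end rotations:
  span XY: point load 68.7 at a = 6.88: Pab(L + a)/(6LEI) = 243.9/EI
  span XY: point load 146.5 at a = 7.17: Pab(L + a)/(6LEI) = 459.1/EI
  relative rotation θ_0 = (703 + 0)/EI = 703/EI
A unit hogging moment at Y produces rotation L₁/(3EI) + L₂/(3EI) = 6.867/EI.
Compatibility: M_Y·(L₁+L₂)/(3EI) = θ_0, giving M_Y = 102.4 kN·m (hogging).
Span YZ, ΣM about Z: R_Y^{YZ}·12 = 0 + 102.4, so R_Y^{YZ} = 8.531 kN and R_Z = 0 − 8.531 = -8.531 kN.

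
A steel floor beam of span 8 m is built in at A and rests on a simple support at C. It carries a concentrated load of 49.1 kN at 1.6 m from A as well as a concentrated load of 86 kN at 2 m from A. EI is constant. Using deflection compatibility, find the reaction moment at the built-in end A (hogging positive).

M_A = 169.4 kN·m

Take the reaction at C as the redundant and release it; the primary structure is a cantilever fixed at A.
Downward deflection at the released point C due to the loads:
  point load 49.1 at a = 1.6: Pa²(3L − a)/(6EI) = 469.3/EI
  point load 86 at a = 2: Pa²(3L − a)/(6EI) = 1261/EI
  δ_0 = 1731/EI
Flexibility coefficient — unit upward force at C: δ_{CC} = L³/(3EI) = 170.7/EI.
Compatibility at C: δ_0 − R_C·δ_{CC} = 0, so R_C = 1731/170.7 = 10.14 kN.
Moment equilibrium about A: M_A = Σ(load moments about A) − R_C·L = 250.6 − 10.14×8 = 169.4 kN·m.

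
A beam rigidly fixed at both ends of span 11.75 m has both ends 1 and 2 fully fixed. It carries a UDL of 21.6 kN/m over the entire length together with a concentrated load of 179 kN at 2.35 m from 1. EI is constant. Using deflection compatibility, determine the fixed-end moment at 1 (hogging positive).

Release both end moments; the primary structure is a simply-supported span 12 with redundants M_1 and M_2.
On the primary (simply-supported) span, the end slopes from the loading are:
  at 1: UDL 21.6: wL³/(24EI) = 1460/EI
  at 2: UDL 21.6: wL³/(24EI) = 1460/EI
  at 1: point load 179 at a = 2.35: Pab(L + b)/(6LEI) = 1186/EI
  at 2: point load 179 at a = 2.35: Pab(L + a)/(6LEI) = 790.8/EI
  θ_10 = 2646/EI,  θ_20 = 2251/EI
Flexibility coefficients: a unit moment at one end gives L/(3EI) there and L/(6EI) at the far end, so f₁₁ = f₂₂ = 3.917/EI and f₁₂ = f₂₁ = 1.958/EI.
Compatibility — zero rotation at each built-in end:
  3.917 M_1 + 1.958 M_2 = 2646
  1.958 M_1 + 3.917 M_2 = 2251
Solving the pair gives M_1 = 517.7 kN·m and M_2 = 315.8 kN·m (hogging).

M_1 = 517.7 kN·m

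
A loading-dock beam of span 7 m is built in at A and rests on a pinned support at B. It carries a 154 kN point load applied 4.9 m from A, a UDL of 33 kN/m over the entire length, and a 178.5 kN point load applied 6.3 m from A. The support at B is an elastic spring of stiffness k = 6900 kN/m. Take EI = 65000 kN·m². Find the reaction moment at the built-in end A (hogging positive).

Release the roller at B. Primary structure: cantilever fixed at A.
Downward deflection at the released point B due to the loads:
  point load 154 at a = 4.9: Pa²(3L − a)/(6EI) = 9922/EI
  UDL 33: wL⁴/(8EI) = 9904/EI
  point load 178.5 at a = 6.3: Pa²(3L − a)/(6EI) = 17357/EI
  δ_0 = 37183/EI
Flexibility coefficient — unit upward force at B: δ_{BB} = L³/(3EI) = 114.3/EI.
With EI = 65000 kN·m²: δ_0 = 0.57205 m and δ_{BB} = 0.001759 m/kN.
Compatibility — the spring shortens by R_B/k under the reaction it provides: δ_0 − R_B·δ_{BB} = R_B/k. With 1/k = 0.000145 m/kN, R_B = δ_0 / (δ_{BB} + 1/k) = 0.57205 / (0.001759 + 0.000145) = 300.5 kN.
Moment equilibrium about A: M_A = Σ(load moments about A) − R_B·L = 2688 − 300.5×7 = 584.4 kN·m.

M_A = 584.4 kN·m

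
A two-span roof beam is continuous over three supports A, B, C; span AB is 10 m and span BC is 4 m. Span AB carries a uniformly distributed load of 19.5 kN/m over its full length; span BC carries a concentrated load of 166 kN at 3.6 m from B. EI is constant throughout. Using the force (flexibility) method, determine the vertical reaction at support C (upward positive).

Insert a hinge at B; M_B is the redundant, and each span becomes simply supported.
End slopes at the hinge B, treating each span as simply supported:
  span AB: UDL 19.5: wL³/(24EI) = 812.5/EI
  span BC: point load 166 at a = 3.6: Pab(L + b)/(6LEI) = 43.82/EI
  relative rotation θ_0 = (812.5 + 43.82)/EI = 856.3/EI
A unit hogging moment at B produces rotation L₁/(3EI) + L₂/(3EI) = 4.667/EI.
Slope continuity at B: θ_0 = M_B·4.667/EI, so M_B = 856.3/4.667 = 183.5 kN·m (hogging).
Span BC, ΣM about C: R_B^{BC}·4 = 66.4 + 183.5, so R_B^{BC} = 62.47 kN and R_C = 166 − 62.47 = 103.5 kN.

R_C = 103.5 kN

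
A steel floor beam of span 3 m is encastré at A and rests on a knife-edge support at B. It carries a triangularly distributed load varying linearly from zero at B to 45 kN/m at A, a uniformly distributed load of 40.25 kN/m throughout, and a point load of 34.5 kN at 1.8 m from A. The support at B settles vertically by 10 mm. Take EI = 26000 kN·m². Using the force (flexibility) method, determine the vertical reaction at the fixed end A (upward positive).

R_A = 178 kN

Remove the prop at B; the released (primary) structure is a cantilever built in at A.
Downward deflection at the released point B due to the loads:
  triangular load, peak 45 at the fixed end: w₀L⁴/(30EI) = 121.5/EI
  UDL 40.25: wL⁴/(8EI) = 407.5/EI
  point load 34.5 at a = 1.8: Pa²(3L − a)/(6EI) = 134.1/EI
  δ_0 = 663.2/EI
Tip deflection under a unit load at B: L³/(3EI) = 9/EI.
With EI = 26000 kN·m²: δ_0 = 0.025506 m and δ_{BB} = 0.000346 m/kN.
Compatibility — the beam at B must follow the support down by 0.01 m: δ_0 − R_B·δ_{BB} = 0.01, so R_B = (0.025506 − 0.01)/0.000346 = 44.8 kN.
Vertical equilibrium: R_A = ΣP − R_B = 222.8 − 44.8 = 178 kN.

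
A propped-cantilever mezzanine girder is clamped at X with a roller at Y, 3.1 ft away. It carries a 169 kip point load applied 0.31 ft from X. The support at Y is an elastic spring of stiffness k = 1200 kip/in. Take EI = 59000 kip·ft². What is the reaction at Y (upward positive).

Choose R_Y as the redundant. The primary structure is the cantilever fixed at X.
Downward deflection at the released point Y due to the loads:
  point load 169 at a = 0.31: Pa²(3L − a)/(6EI) = 24.33/EI
Flexibility coefficient — unit upward force at Y: δ_{YY} = L³/(3EI) = 9.93/EI.
With EI = 59000 kip·ft²: δ_0 = 0.000412 ft and δ_{YY} = 0.000168 ft/kip.
Compatibility — the spring shortens by R_Y/k under the reaction it provides: δ_0 − R_Y·δ_{YY} = R_Y/k. With 1/k = 1/(1200×12) ft/kip = 0.000069 ft/kip, R_Y = δ_0 / (δ_{YY} + 1/k) = 0.000412 / (0.000168 + 0.000069) = 1.735 kip.

R_Y = 1.735 kip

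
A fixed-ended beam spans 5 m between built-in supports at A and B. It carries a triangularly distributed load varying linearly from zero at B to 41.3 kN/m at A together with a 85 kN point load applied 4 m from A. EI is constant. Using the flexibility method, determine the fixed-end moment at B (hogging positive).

Release both end moments; the primary structure is a simply-supported span AB with redundants M_A and M_B.
On the primary (simply-supported) span, the end slopes from the loading are:
  at A: triangular load, peak 41.3: w₀L³/(45EI) = 114.7/EI
  at B: triangular load, peak 41.3: 7w₀L³/(360EI) = 100.4/EI
  at A: point load 85 at a = 4: Pab(L + b)/(6LEI) = 68/EI
  at B: point load 85 at a = 4: Pab(L + a)/(6LEI) = 102/EI
  θ_A0 = 182.7/EI,  θ_B0 = 202.4/EI
Flexibility coefficients: a unit moment at one end gives L/(3EI) there and L/(6EI) at the far end, so f₁₁ = f₂₂ = 1.667/EI and f₁₂ = f₂₁ = 0.8333/EI.
Compatibility — zero rotation at each built-in end:
  1.667 M_A + 0.8333 M_B = 182.7
  0.8333 M_A + 1.667 M_B = 202.4
Solving the pair gives M_A = 65.22 kN·m and M_B = 88.82 kN·m (hogging).

M_B = 88.82 kN·m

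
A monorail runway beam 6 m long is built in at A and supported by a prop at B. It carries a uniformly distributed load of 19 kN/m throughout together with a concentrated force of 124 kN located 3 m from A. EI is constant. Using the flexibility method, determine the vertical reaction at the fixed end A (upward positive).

R_A = 156.5 kN

Remove the prop at B; the released (primary) structure is a cantilever built in at A.
Downward deflection at the released point B due to the loads:
  UDL 19: wL⁴/(8EI) = 3078/EI
  point load 124 at a = 3: Pa²(3L − a)/(6EI) = 2790/EI
  δ_0 = 5868/EI
Tip deflection under a unit load at B: L³/(3EI) = 72/EI.
The prop prevents deflection at B: R_B = δ_0/δ_{BB} = 5868/72 = 81.5 kN.
Vertical equilibrium: R_A = ΣP − R_B = 238 − 81.5 = 156.5 kN.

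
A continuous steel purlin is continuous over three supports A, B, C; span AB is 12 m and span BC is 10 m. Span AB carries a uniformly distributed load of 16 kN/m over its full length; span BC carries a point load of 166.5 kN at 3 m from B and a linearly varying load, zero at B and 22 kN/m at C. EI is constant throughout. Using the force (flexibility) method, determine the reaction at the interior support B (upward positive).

R_B = 313.5 kN

Take M_B as the redundant. Released structure: two simple spans AB and BC with a hinge at B.
End slopes at the hinge B, treating each span as simply supported:
  span AB: UDL 16: wL³/(24EI) = 1152/EI
  span BC: point load 166.5 at a = 3: Pab(L + b)/(6LEI) = 990.7/EI
  span BC: triangular load, peak 22: 7w₀L³/(360EI) = 427.8/EI
  relative rotation θ_0 = (1152 + 1418)/EI = 2570/EI
A unit hogging moment at B produces rotation L₁/(3EI) + L₂/(3EI) = 7.333/EI.
Slope continuity at B: θ_0 = M_B·7.333/EI, so M_B = 2570/7.333 = 350.5 kN·m (hogging).
Span AB, ΣM about A with M_B applied at B: R_B^{AB}·12 = 1152 + 350.5, so R_B^{AB} = 125.2 kN and R_A = 192 − 125.2 = 66.79 kN.
Span BC, ΣM about C: R_B^{BC}·10 = 1532 + 350.5, so R_B^{BC} = 188.3 kN and R_C = 276.5 − 188.3 = 88.23 kN.
R_B = 125.2 + 188.3 = 313.5 kN.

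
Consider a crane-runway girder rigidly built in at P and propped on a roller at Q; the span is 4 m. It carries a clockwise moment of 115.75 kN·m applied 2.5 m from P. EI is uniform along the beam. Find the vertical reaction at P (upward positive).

R_P = -37.3 kN

Take the reaction at Q as the redundant and release it; the primary structure is a cantilever fixed at P.
Downward deflection at the released point Q due to the loads:
  clockwise couple 115.75 at a = 2.5: M₀a(2L − a)/(2EI) = 795.8/EI
Tip deflection under a unit load at Q: L³/(3EI) = 21.33/EI.
Compatibility at Q: δ_0 − R_Q·δ_{QQ} = 0, so R_Q = 795.8/21.33 = 37.3 kN.
Vertical equilibrium: R_P = ΣP − R_Q = 0 − 37.3 = -37.3 kN.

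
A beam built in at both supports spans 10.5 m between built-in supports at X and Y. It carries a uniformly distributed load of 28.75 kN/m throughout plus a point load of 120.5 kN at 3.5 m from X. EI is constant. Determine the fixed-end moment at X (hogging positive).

M_X = 451.6 kN·m

Release both end moments; the primary structure is a simply-supported span XY with redundants M_X and M_Y.
On the primary (simply-supported) span, the end slopes from the loading are:
  at X: UDL 28.75: wL³/(24EI) = 1387/EI
  at Y: UDL 28.75: wL³/(24EI) = 1387/EI
  at X: point load 120.5 at a = 3.5: Pab(L + b)/(6LEI) = 820.1/EI
  at Y: point load 120.5 at a = 3.5: Pab(L + a)/(6LEI) = 656.1/EI
  θ_X0 = 2207/EI,  θ_Y0 = 2043/EI
Flexibility coefficients: a unit moment at one end gives L/(3EI) there and L/(6EI) at the far end, so f₁₁ = f₂₂ = 3.5/EI and f₁₂ = f₂₁ = 1.75/EI.
Compatibility — zero rotation at each built-in end:
  3.5 M_X + 1.75 M_Y = 2207
  1.75 M_X + 3.5 M_Y = 2043
Solving the pair gives M_X = 451.6 kN·m and M_Y = 357.9 kN·m (hogging).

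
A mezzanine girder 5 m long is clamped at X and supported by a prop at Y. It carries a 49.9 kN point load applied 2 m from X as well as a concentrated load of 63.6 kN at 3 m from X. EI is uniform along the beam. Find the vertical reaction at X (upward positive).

Release the roller at Y. Primary structure: cantilever fixed at X.
Deflection at Y on the released cantilever, summing each load's contribution:
  point load 49.9 at a = 2: Pa²(3L − a)/(6EI) = 432.5/EI
  point load 63.6 at a = 3: Pa²(3L − a)/(6EI) = 1145/EI
  δ_0 = 1577/EI
Flexibility coefficient — unit upward force at Y: δ_{YY} = L³/(3EI) = 41.67/EI.
The prop prevents deflection at Y: R_Y = δ_0/δ_{YY} = 1577/41.67 = 37.85 kN.
Vertical equilibrium: R_X = ΣP − R_Y = 113.5 − 37.85 = 75.65 kN.

R_X = 75.65 kN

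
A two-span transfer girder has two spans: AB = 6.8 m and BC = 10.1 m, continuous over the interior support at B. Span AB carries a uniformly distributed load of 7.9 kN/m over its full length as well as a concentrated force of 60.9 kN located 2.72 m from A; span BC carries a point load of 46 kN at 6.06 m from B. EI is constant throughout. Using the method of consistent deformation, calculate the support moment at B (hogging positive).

M_B = 93.01 kN·m

Take M_B as the redundant. Released structure: two simple spans AB and BC with a hinge at B.
Discontinuity in slope at B on the released structure — sum the simple-span end rotations:
  span AB: UDL 7.9: wL³/(24EI) = 103.5/EI
  span AB: point load 60.9 at a = 2.72: Pab(L + a)/(6LEI) = 157.7/EI
  span BC: point load 46 at a = 6.06: Pab(L + b)/(6LEI) = 262.8/EI
  relative rotation θ_0 = (261.2 + 262.8)/EI = 524/EI
A unit hogging moment at B produces rotation L₁/(3EI) + L₂/(3EI) = 5.633/EI.
Slope continuity at B: θ_0 = M_B·5.633/EI, so M_B = 524/5.633 = 93.01 kN·m (hogging).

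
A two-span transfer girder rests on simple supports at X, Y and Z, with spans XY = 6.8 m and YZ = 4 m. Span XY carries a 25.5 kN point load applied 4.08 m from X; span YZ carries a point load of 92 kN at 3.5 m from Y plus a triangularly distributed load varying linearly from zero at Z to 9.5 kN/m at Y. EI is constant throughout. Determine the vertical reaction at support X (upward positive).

Take M_Y as the redundant. Released structure: two simple spans XY and YZ with a hinge at Y.
Discontinuity in slope at Y on the released structure — sum the simple-span end rotations:
  span XY: point load 25.5 at a = 4.08: Pab(L + a)/(6LEI) = 75.46/EI
  span YZ: point load 92 at a = 3.5: Pab(L + b)/(6LEI) = 30.19/EI
  span YZ: triangular load, peak 9.5: w₀L³/(45EI) = 13.51/EI
  relative rotation θ_0 = (75.46 + 43.7)/EI = 119.2/EI
A unit hogging moment at Y produces rotation L₁/(3EI) + L₂/(3EI) = 3.6/EI.
Compatibility: M_Y·(L₁+L₂)/(3EI) = θ_0, giving M_Y = 33.1 kN·m (hogging).
Span XY, ΣM about X with M_Y applied at Y: R_Y^{XY}·6.8 = 104 + 33.1, so R_Y^{XY} = 20.17 kN and R_X = 25.5 − 20.17 = 5.332 kN.

R_X = 5.332 kN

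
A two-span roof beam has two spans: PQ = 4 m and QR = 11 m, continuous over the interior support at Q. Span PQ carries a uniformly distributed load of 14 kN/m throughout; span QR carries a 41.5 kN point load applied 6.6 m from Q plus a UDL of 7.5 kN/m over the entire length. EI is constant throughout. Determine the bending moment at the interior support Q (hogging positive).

M_Q = 146.9 kN·m

Take M_Q as the redundant. Released structure: two simple spans PQ and QR with a hinge at Q.
Rotations at Q on the released spans (each span's end-slope, ×1/EI):
  span PQ: UDL 14: wL³/(24EI) = 37.33/EI
  span QR: point load 41.5 at a = 6.6: Pab(L + b)/(6LEI) = 281.2/EI
  span QR: UDL 7.5: wL³/(24EI) = 415.9/EI
  relative rotation θ_0 = (37.33 + 697.1)/EI = 734.5/EI
A unit hogging moment at Q produces rotation L₁/(3EI) + L₂/(3EI) = 5/EI.
Slope continuity at Q: θ_0 = M_Q·5/EI, so M_Q = 734.5/5 = 146.9 kN·m (hogging).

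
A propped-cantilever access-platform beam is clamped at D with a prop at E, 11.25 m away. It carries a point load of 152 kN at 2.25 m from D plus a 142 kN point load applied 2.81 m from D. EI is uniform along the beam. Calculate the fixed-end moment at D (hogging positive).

M_D = 508.2 kN·m

Release the roller at E. Primary structure: cantilever fixed at D.
Deflection at E on the released cantilever, summing each load's contribution:
  point load 152 at a = 2.25: Pa²(3L − a)/(6EI) = 4040/EI
  point load 142 at a = 2.81: Pa²(3L − a)/(6EI) = 5782/EI
  δ_0 = 9822/EI
Flexibility coefficient — unit upward force at E: δ_{EE} = L³/(3EI) = 474.6/EI.
The prop prevents deflection at E: R_E = δ_0/δ_{EE} = 9822/474.6 = 20.69 kN.
Moment equilibrium about D: M_D = Σ(load moments about D) − R_E·L = 741 − 20.69×11.25 = 508.2 kN·m.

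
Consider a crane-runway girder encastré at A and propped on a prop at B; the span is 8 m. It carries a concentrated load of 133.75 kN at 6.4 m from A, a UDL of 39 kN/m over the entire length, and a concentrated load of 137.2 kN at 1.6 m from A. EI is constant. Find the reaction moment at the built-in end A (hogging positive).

Release the roller at B. Primary structure: cantilever fixed at A.
Primary-structure tip deflection at B by superposition:
  point load 133.75 at a = 6.4: Pa²(3L − a)/(6EI) = 16070/EI
  UDL 39: wL⁴/(8EI) = 19968/EI
  point load 137.2 at a = 1.6: Pa²(3L − a)/(6EI) = 1311/EI
  δ_0 = 37349/EI
Flexibility coefficient — unit upward force at B: δ_{BB} = L³/(3EI) = 170.7/EI.
Compatibility at B: δ_0 − R_B·δ_{BB} = 0, so R_B = 37349/170.7 = 218.8 kN.
Moment equilibrium about A: M_A = Σ(load moments about A) − R_B·L = 2324 − 218.8×8 = 572.8 kN·m.

M_A = 572.8 kN·m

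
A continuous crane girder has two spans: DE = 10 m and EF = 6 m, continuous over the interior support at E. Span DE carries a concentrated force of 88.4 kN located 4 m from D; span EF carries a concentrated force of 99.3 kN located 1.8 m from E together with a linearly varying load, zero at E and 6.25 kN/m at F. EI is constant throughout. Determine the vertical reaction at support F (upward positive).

Take M_E as the redundant. Released structure: two simple spans DE and EF with a hinge at E.
End slopes at the hinge E, treating each span as simply supported:
  span DE: point load 88.4 at a = 4: Pab(L + a)/(6LEI) = 495/EI
  span EF: point load 99.3 at a = 1.8: Pab(L + b)/(6LEI) = 212.7/EI
  span EF: triangular load, peak 6.25: 7w₀L³/(360EI) = 26.25/EI
  relative rotation θ_0 = (495 + 239)/EI = 734/EI
A unit hogging moment at E produces rotation L₁/(3EI) + L₂/(3EI) = 5.333/EI.
Slope continuity at E: θ_0 = M_E·5.333/EI, so M_E = 734/5.333 = 137.6 kN·m (hogging).
Span EF, ΣM about F: R_E^{EF}·6 = 454.6 + 137.6, so R_E^{EF} = 98.7 kN and R_F = 118 − 98.7 = 19.35 kN.

R_F = 19.35 kN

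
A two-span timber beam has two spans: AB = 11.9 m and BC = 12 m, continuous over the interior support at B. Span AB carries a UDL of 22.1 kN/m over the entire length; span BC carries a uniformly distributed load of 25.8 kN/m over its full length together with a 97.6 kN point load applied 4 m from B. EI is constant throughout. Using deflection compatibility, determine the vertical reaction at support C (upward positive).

Release continuity at B by inserting a hinge; the redundant is the internal moment M_B. The primary structure is two simply-supported spans AB and BC.
Discontinuity in slope at B on the released structure — sum the simple-span end rotations:
  span AB: UDL 22.1: wL³/(24EI) = 1552/EI
  span BC: UDL 25.8: wL³/(24EI) = 1858/EI
  span BC: point load 97.6 at a = 4: Pab(L + b)/(6LEI) = 867.6/EI
  relative rotation θ_0 = (1552 + 2725)/EI = 4277/EI
A unit hogging moment at B produces rotation L₁/(3EI) + L₂/(3EI) = 7.967/EI.
Compatibility: M_B·(L₁+L₂)/(3EI) = θ_0, giving M_B = 536.9 kN·m (hogging).
Span BC, ΣM about C: R_B^{BC}·12 = 2638 + 536.9, so R_B^{BC} = 264.6 kN and R_C = 407.2 − 264.6 = 142.6 kN.

R_C = 142.6 kN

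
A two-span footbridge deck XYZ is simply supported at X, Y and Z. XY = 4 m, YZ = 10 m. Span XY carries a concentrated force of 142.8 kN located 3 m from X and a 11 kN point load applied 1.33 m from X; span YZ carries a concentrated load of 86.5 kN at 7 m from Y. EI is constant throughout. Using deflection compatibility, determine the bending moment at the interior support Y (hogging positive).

M_Y = 113 kN·m

Release continuity at Y by inserting a hinge; the redundant is the internal moment M_Y. The primary structure is two simply-supported spans XY and YZ.
Discontinuity in slope at Y on the released structure — sum the simple-span end rotations:
  span XY: point load 142.8 at a = 3: Pab(L + a)/(6LEI) = 125/EI
  span XY: point load 11 at a = 1.33: Pab(L + a)/(6LEI) = 8.675/EI
  span YZ: point load 86.5 at a = 7: Pab(L + b)/(6LEI) = 393.6/EI
  relative rotation θ_0 = (133.6 + 393.6)/EI = 527.2/EI
A unit hogging moment at Y produces rotation L₁/(3EI) + L₂/(3EI) = 4.667/EI.
Compatibility: M_Y·(L₁+L₂)/(3EI) = θ_0, giving M_Y = 113 kN·m (hogging).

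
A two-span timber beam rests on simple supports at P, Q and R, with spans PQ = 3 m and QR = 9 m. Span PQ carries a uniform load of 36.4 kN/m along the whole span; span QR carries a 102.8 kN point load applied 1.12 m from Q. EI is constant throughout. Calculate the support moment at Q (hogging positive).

M_Q = 81.14 kN·m

Insert a hinge at Q; M_Q is the redundant, and each span becomes simply supported.
Discontinuity in slope at Q on the released structure — sum the simple-span end rotations:
  span PQ: UDL 36.4: wL³/(24EI) = 40.95/EI
  span QR: point load 102.8 at a = 1.12: Pab(L + b)/(6LEI) = 283.6/EI
  relative rotation θ_0 = (40.95 + 283.6)/EI = 324.6/EI
A unit hogging moment at Q produces rotation L₁/(3EI) + L₂/(3EI) = 4/EI.
Compatibility: M_Q·(L₁+L₂)/(3EI) = θ_0, giving M_Q = 81.14 kN·m (hogging).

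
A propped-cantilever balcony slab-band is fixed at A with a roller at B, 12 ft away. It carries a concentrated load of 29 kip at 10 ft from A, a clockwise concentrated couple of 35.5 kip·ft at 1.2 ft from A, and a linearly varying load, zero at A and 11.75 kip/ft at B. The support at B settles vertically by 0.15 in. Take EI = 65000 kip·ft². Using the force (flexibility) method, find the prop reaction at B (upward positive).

Choose R_B as the redundant. The primary structure is the cantilever fixed at A.
Free-end deflection of the primary structure under the applied loading (downward +):
  point load 29 at a = 10: Pa²(3L − a)/(6EI) = 12567/EI
  clockwise couple 35.5 at a = 1.2: M₀a(2L − a)/(2EI) = 485.6/EI
  triangular load, peak 11.75 at the free end: 11w₀L⁴/(120EI) = 22334/EI
  δ_0 = 35387/EI
Flexibility coefficient — unit upward force at B: δ_{BB} = L³/(3EI) = 576/EI.
With EI = 65000 kip·ft²: δ_0 = 0.54441 ft and δ_{BB} = 0.008862 ft/kip.
Compatibility — the beam at B must follow the support down by 0.0125 ft: δ_0 − R_B·δ_{BB} = 0.0125, so R_B = (0.54441 − 0.0125)/0.008862 = 60.02 kip.

R_B = 60.02 kip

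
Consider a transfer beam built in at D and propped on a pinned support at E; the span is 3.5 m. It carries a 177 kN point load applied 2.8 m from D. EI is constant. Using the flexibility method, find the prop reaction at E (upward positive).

Take the reaction at E as the redundant and release it; the primary structure is a cantilever fixed at D.
Free-end deflection of the primary structure under the applied loading (downward +):
  point load 177 at a = 2.8: Pa²(3L − a)/(6EI) = 1781/EI
Tip deflection under a unit load at E: L³/(3EI) = 14.29/EI.
Compatibility at E: δ_0 − R_E·δ_{EE} = 0, so R_E = 1781/14.29 = 124.6 kN.

R_E = 124.6 kN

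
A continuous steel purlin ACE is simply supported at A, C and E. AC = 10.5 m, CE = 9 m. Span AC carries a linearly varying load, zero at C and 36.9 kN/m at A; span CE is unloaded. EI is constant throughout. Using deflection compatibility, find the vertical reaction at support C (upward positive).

Insert a hinge at C; M_C is the redundant, and each span becomes simply supported.
End slopes at the hinge C, treating each span as simply supported:
  span AC: triangular load, peak 36.9: 7w₀L³/(360EI) = 830.6/EI
  relative rotation θ_0 = (830.6 + 0)/EI = 830.6/EI
A unit hogging moment at C produces rotation L₁/(3EI) + L₂/(3EI) = 6.5/EI.
Compatibility: M_C·(L₁+L₂)/(3EI) = θ_0, giving M_C = 127.8 kN·m (hogging).
Span AC, ΣM about A with M_C applied at C: R_C^{AC}·10.5 = 678 + 127.8, so R_C^{AC} = 76.74 kN and R_A = 193.7 − 76.74 = 117 kN.
Span CE, ΣM about E: R_C^{CE}·9 = 0 + 127.8, so R_C^{CE} = 14.2 kN and R_E = 0 − 14.2 = -14.2 kN.
R_C = 76.74 + 14.2 = 90.94 kN.

R_C = 90.94 kN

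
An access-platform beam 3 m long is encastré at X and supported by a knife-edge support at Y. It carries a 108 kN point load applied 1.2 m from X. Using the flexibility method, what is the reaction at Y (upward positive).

Remove the prop at Y; the released (primary) structure is a cantilever built in at X.
Primary-structure tip deflection at Y by superposition:
  point load 108 at a = 1.2: Pa²(3L − a)/(6EI) = 202.2/EI
Flexibility coefficient — unit upward force at Y: δ_{YY} = L³/(3EI) = 9/EI.
The prop prevents deflection at Y: R_Y = δ_0/δ_{YY} = 202.2/9 = 22.46 kN.

R_Y = 22.46 kN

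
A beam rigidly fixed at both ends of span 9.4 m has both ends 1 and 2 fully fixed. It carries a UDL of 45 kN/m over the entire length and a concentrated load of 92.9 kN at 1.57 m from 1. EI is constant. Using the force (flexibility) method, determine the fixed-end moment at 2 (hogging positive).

M_2 = 351.6 kN·m

Release both end moments; the primary structure is a simply-supported span 12 with redundants M_1 and M_2.
On the primary (simply-supported) span, the end slopes from the loading are:
  at 1: UDL 45: wL³/(24EI) = 1557/EI
  at 2: UDL 45: wL³/(24EI) = 1557/EI
  at 1: point load 92.9 at a = 1.57: Pab(L + b)/(6LEI) = 348.9/EI
  at 2: point load 92.9 at a = 1.57: Pab(L + a)/(6LEI) = 222.1/EI
  θ_10 = 1906/EI,  θ_20 = 1779/EI
Flexibility coefficients: a unit moment at one end gives L/(3EI) there and L/(6EI) at the far end, so f₁₁ = f₂₂ = 3.133/EI and f₁₂ = f₂₁ = 1.567/EI.
Compatibility — zero rotation at each built-in end:
  3.133 M_1 + 1.567 M_2 = 1906
  1.567 M_1 + 3.133 M_2 = 1779
Solving the pair gives M_1 = 432.6 kN·m and M_2 = 351.6 kN·m (hogging).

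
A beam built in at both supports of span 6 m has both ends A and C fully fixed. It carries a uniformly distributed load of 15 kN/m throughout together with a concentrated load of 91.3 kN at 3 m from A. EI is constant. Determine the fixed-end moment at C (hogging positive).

M_C = 113.5 kN·m

Take the two fixed-end moments M_A, M_C as redundants; the released structure is the simple span AC.
Simple-span end rotations at A and C under the given loads:
  at A: UDL 15: wL³/(24EI) = 135/EI
  at C: UDL 15: wL³/(24EI) = 135/EI
  at A: point load 91.3 at a = 3: Pab(L + b)/(6LEI) = 205.4/EI
  at C: point load 91.3 at a = 3: Pab(L + a)/(6LEI) = 205.4/EI
  θ_A0 = 340.4/EI,  θ_C0 = 340.4/EI
Flexibility coefficients: a unit moment at one end gives L/(3EI) there and L/(6EI) at the far end, so f₁₁ = f₂₂ = 2/EI and f₁₂ = f₂₁ = 1/EI.
Compatibility — zero rotation at each built-in end:
  2 M_A + 1 M_C = 340.4
  1 M_A + 2 M_C = 340.4
Solving the pair gives M_A = 113.5 kN·m and M_C = 113.5 kN·m (hogging).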